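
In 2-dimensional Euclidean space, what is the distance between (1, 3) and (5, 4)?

√(Σ(x_i - y_i)²) = √((1 - 5)² + (3 - 4)²)
= √((-4)² + (-1)²) = √(16 + 1) = √17 ≈ 4.1231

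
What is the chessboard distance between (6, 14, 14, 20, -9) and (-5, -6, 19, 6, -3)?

max(|x_i - y_i|) = max(|6 - (-5)|, |14 - (-6)|, |14 - 19|, |20 - 6|, |-9 - (-3)|) = max(11, 20, 5, 14, 6) = 20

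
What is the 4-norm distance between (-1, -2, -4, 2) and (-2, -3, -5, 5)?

(Σ|x_i - y_i|^4)^(1/4) = (|-1 - (-2)|^4 + |-2 - (-3)|^4 + |-4 - (-5)|^4 + |2 - 5|^4)^(1/4)
= (1^4 + 1^4 + 1^4 + 3^4)^(1/4) = (1 + 1 + 1 + 81)^(1/4) = (84)^(1/4) ≈ 3.0274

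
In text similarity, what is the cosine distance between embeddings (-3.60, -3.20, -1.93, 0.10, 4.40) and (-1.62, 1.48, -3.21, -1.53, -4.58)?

With u = (-3.60, -3.20, -1.93, 0.10, 4.40), v = (-1.62, 1.48, -3.21, -1.53, -4.58):
u·v = (-3.6)·(-1.62) + (-3.2)·1.48 + (-1.93)·(-3.21) + 0.1·(-1.53) + 4.4·(-4.58) = 5.832 + (-4.736) + 6.1953 + (-0.153) + (-20.152) = -13.0137.
|u| = √((-3.6)² + (-3.2)² + (-1.93)² + 0.1² + 4.4²) = √(12.96 + 10.24 + 3.7249 + 0.01 + 19.36) = √46.2949, |v| = √((-1.62)² + 1.48² + (-3.21)² + (-1.53)² + (-4.58)²) = √(2.6244 + 2.1904 + 10.3041 + 2.3409 + 20.9764) = √38.4362.
cos θ = (u·v)/(|u||v|) = -13.0137/(√46.2949·√38.4362) ≈ -0.3085
Cosine distance = 1 - cos θ ≈ 1 - (-0.3085) = 1.3085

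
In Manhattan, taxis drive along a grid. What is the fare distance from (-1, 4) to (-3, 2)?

Σ|x_i - y_i| = |-1 - (-3)| + |4 - 2| = 2 + 2 = 4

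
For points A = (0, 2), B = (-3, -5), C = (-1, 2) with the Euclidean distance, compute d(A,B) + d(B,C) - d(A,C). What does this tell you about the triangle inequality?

d(A,B) = √(3² + 7²) = √58 ≈ 7.6158, d(B,C) = √(2² + 7²) = √53 ≈ 7.2801, d(A,C) = √(1² + 0²) = √1 = 1.
d(A,B) + d(B,C) - d(A,C) = 7.6158 + 7.2801 - 1 = 14.8959 - 1 = 13.8959 (to 4 decimal places). This is ≥ 0, so the triangle inequality holds for these points.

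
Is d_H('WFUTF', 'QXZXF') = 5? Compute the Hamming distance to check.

Differing positions: 1, 2, 3, 4. Hamming distance = 4, so the claim that d_H = 5 is false.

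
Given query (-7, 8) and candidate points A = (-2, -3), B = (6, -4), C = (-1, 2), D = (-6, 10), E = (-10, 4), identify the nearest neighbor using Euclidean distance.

Distances: d(A) ≈ 12.083, d(B) ≈ 17.6918, d(C) ≈ 8.4853, d(D) ≈ 2.2361, d(E) = 5. Nearest: D = (-6, 10) with distance 2.2361.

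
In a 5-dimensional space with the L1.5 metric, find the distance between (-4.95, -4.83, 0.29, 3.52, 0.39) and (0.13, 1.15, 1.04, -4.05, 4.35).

(Σ|x_i - y_i|^1.5)^(1/1.5) = (|-4.95 - 0.13|^1.5 + |-4.83 - 1.15|^1.5 + |0.29 - 1.04|^1.5 + |3.52 - (-4.05)|^1.5 + |0.39 - 4.35|^1.5)^(1/1.5)
= (5.08^1.5 + 5.98^1.5 + 0.75^1.5 + 7.57^1.5 + 3.96^1.5)^(1/1.5) ≈ (11.4497 + 14.6235 + 0.6495 + 20.8278 + 7.8803)^(1/1.5) = (55.4308)^(1/1.5) ≈ 14.5379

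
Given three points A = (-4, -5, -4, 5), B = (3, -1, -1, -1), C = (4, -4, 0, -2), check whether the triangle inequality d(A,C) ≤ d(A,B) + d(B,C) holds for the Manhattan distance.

d(A,B) = 7 + 4 + 3 + 6 = 20, d(B,C) = 1 + 3 + 1 + 1 = 6, d(A,C) = 8 + 1 + 4 + 7 = 20.
d(A,C) = 20 ≤ 20 + 6 = 26. Triangle inequality is satisfied.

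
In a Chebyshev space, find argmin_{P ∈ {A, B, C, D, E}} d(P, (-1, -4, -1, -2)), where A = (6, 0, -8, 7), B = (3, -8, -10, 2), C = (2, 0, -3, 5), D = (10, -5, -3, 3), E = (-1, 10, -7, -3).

Distances: d(A) = 9, d(B) = 9, d(C) = 7, d(D) = 11, d(E) = 14. Nearest: C = (2, 0, -3, 5) with distance 7.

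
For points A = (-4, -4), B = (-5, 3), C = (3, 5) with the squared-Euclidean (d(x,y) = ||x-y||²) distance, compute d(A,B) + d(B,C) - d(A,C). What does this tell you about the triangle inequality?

d(A,B) = 1² + 7² = 50, d(B,C) = 8² + 2² = 68, d(A,C) = 7² + 9² = 130.
d(A,B) + d(B,C) - d(A,C) = 50 + 68 - 130 = 118 - 130 = -12. This is < 0, so the triangle inequality FAILS for these points (squared-Euclidean is not a metric).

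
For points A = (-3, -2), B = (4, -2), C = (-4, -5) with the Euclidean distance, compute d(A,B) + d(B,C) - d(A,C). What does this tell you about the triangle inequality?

d(A,B) = √(7² + 0²) = √49 = 7, d(B,C) = √(8² + 3²) = √73 ≈ 8.544, d(A,C) = √(1² + 3²) = √10 ≈ 3.1623.
d(A,B) + d(B,C) - d(A,C) = 7 + 8.544 - 3.1623 = 15.544 - 3.1623 = 12.3817 (to 4 decimal places). This is ≥ 0, so the triangle inequality holds for these points.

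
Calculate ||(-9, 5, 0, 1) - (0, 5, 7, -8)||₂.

√(Σ(x_i - y_i)²) = √((-9 - 0)² + (5 - 5)² + (0 - 7)² + (1 - (-8))²)
= √((-9)² + 0² + (-7)² + 9²) = √(81 + 0 + 49 + 81) = √211 ≈ 14.5258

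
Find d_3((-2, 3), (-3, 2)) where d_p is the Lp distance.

(Σ|x_i - y_i|^3)^(1/3) = (|-2 - (-3)|^3 + |3 - 2|^3)^(1/3)
= (1^3 + 1^3)^(1/3) = (1 + 1)^(1/3) = (2)^(1/3) ≈ 1.2599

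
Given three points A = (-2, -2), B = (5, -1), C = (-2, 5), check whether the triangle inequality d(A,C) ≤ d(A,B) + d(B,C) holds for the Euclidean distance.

d(A,B) = √(7² + 1²) = √50 ≈ 7.0711, d(B,C) = √(7² + 6²) = √85 ≈ 9.2195, d(A,C) = √(0² + 7²) = √49 = 7.
d(A,C) = 7 ≤ 7.0711 + 9.2195 = 16.2906. Triangle inequality is satisfied.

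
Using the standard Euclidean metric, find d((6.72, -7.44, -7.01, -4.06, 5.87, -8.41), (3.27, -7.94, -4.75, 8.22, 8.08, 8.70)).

√(Σ(x_i - y_i)²) = √((6.72 - 3.27)² + (-7.44 - (-7.94))² + (-7.01 - (-4.75))² + (-4.06 - 8.22)² + (5.87 - 8.08)² + (-8.41 - 8.7)²)
= √(3.45² + 0.5² + (-2.26)² + (-12.28)² + (-2.21)² + (-17.11)²) = √(11.9025 + 0.25 + 5.1076 + 150.7984 + 4.8841 + 292.7521) = √465.6947 ≈ 21.58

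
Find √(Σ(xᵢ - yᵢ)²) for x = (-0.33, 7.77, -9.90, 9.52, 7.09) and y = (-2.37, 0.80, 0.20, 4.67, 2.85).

√(Σ(x_i - y_i)²) = √((-0.33 - (-2.37))² + (7.77 - 0.8)² + (-9.9 - 0.2)² + (9.52 - 4.67)² + (7.09 - 2.85)²)
= √(2.04² + 6.97² + (-10.1)² + 4.85² + 4.24²) = √(4.1616 + 48.5809 + 102.01 + 23.5225 + 17.9776) = √196.2526 ≈ 14.009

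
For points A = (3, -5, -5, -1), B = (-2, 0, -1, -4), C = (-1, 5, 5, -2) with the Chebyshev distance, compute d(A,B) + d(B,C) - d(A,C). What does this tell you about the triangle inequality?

d(A,B) = max(5, 5, 4, 3) = 5, d(B,C) = max(1, 5, 6, 2) = 6, d(A,C) = max(4, 10, 10, 1) = 10.
d(A,B) + d(B,C) - d(A,C) = 5 + 6 - 10 = 11 - 10 = 1. This is ≥ 0, so the triangle inequality holds for these points.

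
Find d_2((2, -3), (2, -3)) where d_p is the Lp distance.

(Σ|x_i - y_i|^2)^(1/2) = (|2 - 2|^2 + |-3 - (-3)|^2)^(1/2)
= (0^2 + 0^2)^(1/2) = (0 + 0)^(1/2) = (0)^(1/2) = 0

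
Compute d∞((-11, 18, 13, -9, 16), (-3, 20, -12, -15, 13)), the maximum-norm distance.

max(|x_i - y_i|) = max(|-11 - (-3)|, |18 - 20|, |13 - (-12)|, |-9 - (-15)|, |16 - 13|) = max(8, 2, 25, 6, 3) = 25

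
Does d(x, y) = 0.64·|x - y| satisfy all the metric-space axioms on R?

Yes. Since |x - y| is a metric on R and 0.64 > 0, the positive scalar multiple 0.64·|x - y| is also a metric: scaling by a positive constant preserves non-negativity, identity (d=0 ⟺ |x-y|=0 ⟺ x=y), symmetry, and the triangle inequality.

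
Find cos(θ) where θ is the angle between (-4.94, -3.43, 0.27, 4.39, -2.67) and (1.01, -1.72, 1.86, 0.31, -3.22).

With u = (-4.94, -3.43, 0.27, 4.39, -2.67), v = (1.01, -1.72, 1.86, 0.31, -3.22):
u·v = (-4.94)·1.01 + (-3.43)·(-1.72) + 0.27·1.86 + 4.39·0.31 + (-2.67)·(-3.22) = (-4.9894) + 5.8996 + 0.5022 + 1.3609 + 8.5974 = 11.3707.
|u| = √((-4.94)² + (-3.43)² + 0.27² + 4.39² + (-2.67)²) = √(24.4036 + 11.7649 + 0.0729 + 19.2721 + 7.1289) = √62.6424, |v| = √(1.01² + (-1.72)² + 1.86² + 0.31² + (-3.22)²) = √(1.0201 + 2.9584 + 3.4596 + 0.0961 + 10.3684) = √17.9026.
cos θ = (u·v)/(|u||v|) = 11.3707/(√62.6424·√17.9026) ≈ 0.3395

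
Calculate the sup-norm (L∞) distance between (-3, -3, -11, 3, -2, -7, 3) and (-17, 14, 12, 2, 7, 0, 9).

max(|x_i - y_i|) = max(|-3 - (-17)|, |-3 - 14|, |-11 - 12|, |3 - 2|, |-2 - 7|, |-7 - 0|, |3 - 9|) = max(14, 17, 23, 1, 9, 7, 6) = 23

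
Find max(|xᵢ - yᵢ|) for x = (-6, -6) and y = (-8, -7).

max(|x_i - y_i|) = max(|-6 - (-8)|, |-6 - (-7)|) = max(2, 1) = 2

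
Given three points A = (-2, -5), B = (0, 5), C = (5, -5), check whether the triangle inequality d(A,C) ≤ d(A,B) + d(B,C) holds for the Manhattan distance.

d(A,B) = 2 + 10 = 12, d(B,C) = 5 + 10 = 15, d(A,C) = 7 + 0 = 7.
d(A,C) = 7 ≤ 12 + 15 = 27. Triangle inequality is satisfied.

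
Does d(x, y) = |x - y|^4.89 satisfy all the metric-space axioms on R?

No. d(x,y) = |x-y|^4.89 fails the triangle inequality since p = 4.89 > 1. Counterexample: x = 4, y = 7, z = 9. d(x,z) = |4 - 9|^4.89 = 5^4.89 ≈ 2617.9619, but d(x,y) + d(y,z) = 3^4.89 + 2^4.89 ≈ 215.3391 + 29.6508 = 244.9899. Since 2617.9619 > 244.9899, the triangle inequality is violated.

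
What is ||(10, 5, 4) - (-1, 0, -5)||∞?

max(|x_i - y_i|) = max(|10 - (-1)|, |5 - 0|, |4 - (-5)|) = max(11, 5, 9) = 11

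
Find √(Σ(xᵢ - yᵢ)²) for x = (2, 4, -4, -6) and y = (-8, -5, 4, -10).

√(Σ(x_i - y_i)²) = √((2 - (-8))² + (4 - (-5))² + (-4 - 4)² + (-6 - (-10))²)
= √(10² + 9² + (-8)² + 4²) = √(100 + 81 + 64 + 16) = √261 ≈ 16.1555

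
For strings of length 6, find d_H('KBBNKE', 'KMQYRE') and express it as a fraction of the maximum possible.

Differing positions: 2, 3, 4, 5. Hamming distance = 4. The maximum possible Hamming distance for length-6 strings is 6, so d_H/6 = 4/6 ≈ 0.6667.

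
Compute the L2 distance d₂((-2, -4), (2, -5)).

√(Σ(x_i - y_i)²) = √((-2 - 2)² + (-4 - (-5))²)
= √((-4)² + 1²) = √(16 + 1) = √17 ≈ 4.1231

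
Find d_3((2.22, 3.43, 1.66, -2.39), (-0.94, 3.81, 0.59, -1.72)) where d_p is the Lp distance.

(Σ|x_i - y_i|^3)^(1/3) = (|2.22 - (-0.94)|^3 + |3.43 - 3.81|^3 + |1.66 - 0.59|^3 + |-2.39 - (-1.72)|^3)^(1/3)
= (3.16^3 + 0.38^3 + 1.07^3 + 0.67^3)^(1/3) ≈ (31.5545 + 0.0549 + 1.225 + 0.3008)^(1/3) = (33.1352)^(1/3) ≈ 3.2119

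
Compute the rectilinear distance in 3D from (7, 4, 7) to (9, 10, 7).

Σ|x_i - y_i| = |7 - 9| + |4 - 10| + |7 - 7| = 2 + 6 + 0 = 8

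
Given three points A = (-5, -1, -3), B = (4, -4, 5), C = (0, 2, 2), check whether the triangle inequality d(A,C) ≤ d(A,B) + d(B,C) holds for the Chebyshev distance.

d(A,B) = max(9, 3, 8) = 9, d(B,C) = max(4, 6, 3) = 6, d(A,C) = max(5, 3, 5) = 5.
d(A,C) = 5 ≤ 9 + 6 = 15. Triangle inequality is satisfied.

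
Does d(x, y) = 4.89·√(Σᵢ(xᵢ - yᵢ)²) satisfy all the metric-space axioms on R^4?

Yes. The L2 (Euclidean) norm induces a metric on R^4, and multiplying a metric by a positive constant 4.89 > 0 preserves all four axioms: non-negativity (4.89·||x-y|| ≥ 0), identity (4.89·||x-y|| = 0 ⟺ ||x-y|| = 0 ⟺ x = y), symmetry (||x-y|| = ||y-x||), and the triangle inequality (4.89·||x-z|| ≤ 4.89·||x-y|| + 4.89·||y-z||). So d is a metric.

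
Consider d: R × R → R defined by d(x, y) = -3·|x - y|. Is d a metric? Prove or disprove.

No. With c = -3 < 0, d fails non-negativity: d(9, 15) = -3·|9 - 15| = -3·6 = -18 < 0.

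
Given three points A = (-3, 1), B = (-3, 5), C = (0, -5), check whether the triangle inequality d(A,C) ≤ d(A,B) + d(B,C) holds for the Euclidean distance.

d(A,B) = √(0² + 4²) = √16 = 4, d(B,C) = √(3² + 10²) = √109 ≈ 10.4403, d(A,C) = √(3² + 6²) = √45 ≈ 6.7082.
d(A,C) ≈ 6.7082 ≤ 4 + 10.4403 = 14.4403. Triangle inequality is satisfied.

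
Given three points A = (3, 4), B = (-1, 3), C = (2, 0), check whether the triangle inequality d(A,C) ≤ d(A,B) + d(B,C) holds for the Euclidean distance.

d(A,B) = √(4² + 1²) = √17 ≈ 4.1231, d(B,C) = √(3² + 3²) = √18 ≈ 4.2426, d(A,C) = √(1² + 4²) = √17 ≈ 4.1231.
d(A,C) ≈ 4.1231 ≤ 4.1231 + 4.2426 = 8.3657. Triangle inequality is satisfied.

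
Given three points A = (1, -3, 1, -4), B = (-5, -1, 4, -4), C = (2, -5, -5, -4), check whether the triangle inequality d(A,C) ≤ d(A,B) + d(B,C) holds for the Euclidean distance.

d(A,B) = √(6² + 2² + 3² + 0²) = √49 = 7, d(B,C) = √(7² + 4² + 9² + 0²) = √146 ≈ 12.083, d(A,C) = √(1² + 2² + 6² + 0²) = √41 ≈ 6.4031.
d(A,C) ≈ 6.4031 ≤ 7 + 12.083 = 19.083. Triangle inequality is satisfied.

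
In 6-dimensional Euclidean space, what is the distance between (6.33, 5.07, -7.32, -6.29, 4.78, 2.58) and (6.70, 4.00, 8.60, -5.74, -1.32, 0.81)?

√(Σ(x_i - y_i)²) = √((6.33 - 6.7)² + (5.07 - 4)² + (-7.32 - 8.6)² + (-6.29 - (-5.74))² + (4.78 - (-1.32))² + (2.58 - 0.81)²)
= √((-0.37)² + 1.07² + (-15.92)² + (-0.55)² + 6.1² + 1.77²) = √(0.1369 + 1.1449 + 253.4464 + 0.3025 + 37.21 + 3.1329) = √295.3736 ≈ 17.1864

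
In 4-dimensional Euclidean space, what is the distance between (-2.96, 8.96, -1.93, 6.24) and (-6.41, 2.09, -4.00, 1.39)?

√(Σ(x_i - y_i)²) = √((-2.96 - (-6.41))² + (8.96 - 2.09)² + (-1.93 - (-4))² + (6.24 - 1.39)²)
= √(3.45² + 6.87² + 2.07² + 4.85²) = √(11.9025 + 47.1969 + 4.2849 + 23.5225) = √86.9068 ≈ 9.3224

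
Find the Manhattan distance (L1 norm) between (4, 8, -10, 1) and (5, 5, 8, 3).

Σ|x_i - y_i| = |4 - 5| + |8 - 5| + |-10 - 8| + |1 - 3| = 1 + 3 + 18 + 2 = 24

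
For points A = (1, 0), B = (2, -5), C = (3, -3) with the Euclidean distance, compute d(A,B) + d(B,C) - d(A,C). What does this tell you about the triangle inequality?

d(A,B) = √(1² + 5²) = √26 ≈ 5.099, d(B,C) = √(1² + 2²) = √5 ≈ 2.2361, d(A,C) = √(2² + 3²) = √13 ≈ 3.6056.
d(A,B) + d(B,C) - d(A,C) = 5.099 + 2.2361 - 3.6056 = 7.3351 - 3.6056 = 3.7295 (to 4 decimal places). This is ≥ 0, so the triangle inequality holds for these points.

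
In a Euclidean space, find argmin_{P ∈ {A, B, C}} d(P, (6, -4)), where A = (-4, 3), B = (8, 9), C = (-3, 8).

Distances: d(A) ≈ 12.2066, d(B) ≈ 13.1529, d(C) = 15. Nearest: A = (-4, 3) with distance 12.2066.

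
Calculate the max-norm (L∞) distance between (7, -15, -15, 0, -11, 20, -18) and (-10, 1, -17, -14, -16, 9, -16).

max(|x_i - y_i|) = max(|7 - (-10)|, |-15 - 1|, |-15 - (-17)|, |0 - (-14)|, |-11 - (-16)|, |20 - 9|, |-18 - (-16)|) = max(17, 16, 2, 14, 5, 11, 2) = 17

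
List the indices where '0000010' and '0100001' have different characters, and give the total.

Differing positions: 2, 6, 7. Hamming distance = 3.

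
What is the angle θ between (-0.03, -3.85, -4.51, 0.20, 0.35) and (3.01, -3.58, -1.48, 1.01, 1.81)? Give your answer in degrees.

With u = (-0.03, -3.85, -4.51, 0.20, 0.35), v = (3.01, -3.58, -1.48, 1.01, 1.81):
u·v = (-0.03)·3.01 + (-3.85)·(-3.58) + (-4.51)·(-1.48) + 0.2·1.01 + 0.35·1.81 = (-0.0903) + 13.783 + 6.6748 + 0.202 + 0.6335 = 21.203.
|u| = √((-0.03)² + (-3.85)² + (-4.51)² + 0.2² + 0.35²) = √(0.0009 + 14.8225 + 20.3401 + 0.04 + 0.1225) = √35.326, |v| = √(3.01² + (-3.58)² + (-1.48)² + 1.01² + 1.81²) = √(9.0601 + 12.8164 + 2.1904 + 1.0201 + 3.2761) = √28.3631.
cos θ = (u·v)/(|u||v|) = 21.203/(√35.326·√28.3631) ≈ 0.669843
θ = arccos(0.669843) ≈ 47.95°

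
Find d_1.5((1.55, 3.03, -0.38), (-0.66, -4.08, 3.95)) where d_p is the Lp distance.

(Σ|x_i - y_i|^1.5)^(1/1.5) = (|1.55 - (-0.66)|^1.5 + |3.03 - (-4.08)|^1.5 + |-0.38 - 3.95|^1.5)^(1/1.5)
= (2.21^1.5 + 7.11^1.5 + 4.33^1.5)^(1/1.5) ≈ (3.2854 + 18.9585 + 9.0101)^(1/1.5) = (31.254)^(1/1.5) ≈ 9.9221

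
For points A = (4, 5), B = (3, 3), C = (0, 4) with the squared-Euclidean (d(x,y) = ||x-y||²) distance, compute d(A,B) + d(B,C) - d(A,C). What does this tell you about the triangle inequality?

d(A,B) = 1² + 2² = 5, d(B,C) = 3² + 1² = 10, d(A,C) = 4² + 1² = 17.
d(A,B) + d(B,C) - d(A,C) = 5 + 10 - 17 = 15 - 17 = -2. This is < 0, so the triangle inequality FAILS for these points (squared-Euclidean is not a metric).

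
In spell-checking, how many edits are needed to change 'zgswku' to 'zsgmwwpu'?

Let D[i][j] be the edit distance between the first i characters of 'zgswku' and the first j characters of 'zsgmwwpu', with D[i][0] = i, D[0][j] = j, and D[i][j] = D[i-1][j-1] if the characters match, else 1 + min(D[i-1][j], D[i][j-1], D[i-1][j-1]). Filling the table (rows: prefixes of 'zgswku', columns: prefixes of 'zsgmwwpu'):
     ε  z  s  g  m  w  w  p  u
  ε  0  1  2  3  4  5  6  7  8
  z  1  0  1  2  3  4  5  6  7
  g  2  1  1  1  2  3  4  5  6
  s  3  2  1  2  2  3  4  5  6
  w  4  3  2  2  3  2  3  4  5
  k  5  4  3  3  3  3  3  4  5
  u  6  5  4  4  4  4  4  4  4
The bottom-right entry gives D[6][8] = 4, so no sequence of fewer than 4 edits works. Backtracking through the table gives one optimal edit sequence (4 edits):
  zgswku → zsgswku (ins s @2)
  zsgswku → zsgmswku (ins m @4)
  zsgmswku → zsgmwwku (sub s→w @5)
  zsgmwwku → zsgmwwpu (sub k→p @7)
Edit distance = 4.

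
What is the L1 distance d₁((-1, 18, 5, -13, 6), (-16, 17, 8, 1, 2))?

Σ|x_i - y_i| = |-1 - (-16)| + |18 - 17| + |5 - 8| + |-13 - 1| + |6 - 2| = 15 + 1 + 3 + 14 + 4 = 37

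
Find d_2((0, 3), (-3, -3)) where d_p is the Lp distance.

(Σ|x_i - y_i|^2)^(1/2) = (|0 - (-3)|^2 + |3 - (-3)|^2)^(1/2)
= (3^2 + 6^2)^(1/2) = (9 + 36)^(1/2) = (45)^(1/2) ≈ 6.7082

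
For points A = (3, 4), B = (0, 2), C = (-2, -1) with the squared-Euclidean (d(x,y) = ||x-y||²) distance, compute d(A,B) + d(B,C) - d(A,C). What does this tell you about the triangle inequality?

d(A,B) = 3² + 2² = 13, d(B,C) = 2² + 3² = 13, d(A,C) = 5² + 5² = 50.
d(A,B) + d(B,C) - d(A,C) = 13 + 13 - 50 = 26 - 50 = -24. This is < 0, so the triangle inequality FAILS for these points (squared-Euclidean is not a metric).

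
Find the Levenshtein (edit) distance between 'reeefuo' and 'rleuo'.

Let D[i][j] be the edit distance between the first i characters of 'reeefuo' and the first j characters of 'rleuo', with D[i][0] = i, D[0][j] = j, and D[i][j] = D[i-1][j-1] if the characters match, else 1 + min(D[i-1][j], D[i][j-1], D[i-1][j-1]). Filling the table (rows: prefixes of 'reeefuo', columns: prefixes of 'rleuo'):
     ε  r  l  e  u  o
  ε  0  1  2  3  4  5
  r  1  0  1  2  3  4
  e  2  1  1  1  2  3
  e  3  2  2  1  2  3
  e  4  3  3  2  2  3
  f  5  4  4  3  3  3
  u  6  5  5  4  3  4
  o  7  6  6  5  4  3
The bottom-right entry gives D[7][5] = 3, so no sequence of fewer than 3 edits works. Backtracking through the table gives one optimal edit sequence (3 edits):
  reeefuo → reefuo (del e @2)
  reefuo → rlefuo (sub e→l @2)
  rlefuo → rleuo (del f @4)
Edit distance = 3.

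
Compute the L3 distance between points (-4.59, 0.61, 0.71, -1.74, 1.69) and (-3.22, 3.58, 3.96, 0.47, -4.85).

(Σ|x_i - y_i|^3)^(1/3) = (|-4.59 - (-3.22)|^3 + |0.61 - 3.58|^3 + |0.71 - 3.96|^3 + |-1.74 - 0.47|^3 + |1.69 - (-4.85)|^3)^(1/3)
= (1.37^3 + 2.97^3 + 3.25^3 + 2.21^3 + 6.54^3)^(1/3) ≈ (2.5714 + 26.1981 + 34.3281 + 10.7939 + 279.7263)^(1/3) = (353.6178)^(1/3) ≈ 7.0715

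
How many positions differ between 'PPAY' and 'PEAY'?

Differing positions: 2. Hamming distance = 1.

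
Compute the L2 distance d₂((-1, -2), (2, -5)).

√(Σ(x_i - y_i)²) = √((-1 - 2)² + (-2 - (-5))²)
= √((-3)² + 3²) = √(9 + 9) = √18 ≈ 4.2426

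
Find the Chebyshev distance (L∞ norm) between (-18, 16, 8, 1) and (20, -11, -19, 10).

max(|x_i - y_i|) = max(|-18 - 20|, |16 - (-11)|, |8 - (-19)|, |1 - 10|) = max(38, 27, 27, 9) = 38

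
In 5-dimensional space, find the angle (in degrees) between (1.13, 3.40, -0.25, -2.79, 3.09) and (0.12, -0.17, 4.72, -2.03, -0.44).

With u = (1.13, 3.40, -0.25, -2.79, 3.09), v = (0.12, -0.17, 4.72, -2.03, -0.44):
u·v = 1.13·0.12 + 3.4·(-0.17) + (-0.25)·4.72 + (-2.79)·(-2.03) + 3.09·(-0.44) = 0.1356 + (-0.578) + (-1.18) + 5.6637 + (-1.3596) = 2.6817.
|u| = √(1.13² + 3.4² + (-0.25)² + (-2.79)² + 3.09²) = √(1.2769 + 11.56 + 0.0625 + 7.7841 + 9.5481) = √30.2316, |v| = √(0.12² + (-0.17)² + 4.72² + (-2.03)² + (-0.44)²) = √(0.0144 + 0.0289 + 22.2784 + 4.1209 + 0.1936) = √26.6362.
cos θ = (u·v)/(|u||v|) = 2.6817/(√30.2316·√26.6362) ≈ 0.094503
θ = arccos(0.094503) ≈ 84.58°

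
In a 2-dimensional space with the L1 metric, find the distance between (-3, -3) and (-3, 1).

Σ|x_i - y_i| = |-3 - (-3)| + |-3 - 1| = 0 + 4 = 4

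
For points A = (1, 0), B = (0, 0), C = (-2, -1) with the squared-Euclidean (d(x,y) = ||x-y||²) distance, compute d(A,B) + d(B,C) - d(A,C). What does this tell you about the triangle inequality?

d(A,B) = 1² + 0² = 1, d(B,C) = 2² + 1² = 5, d(A,C) = 3² + 1² = 10.
d(A,B) + d(B,C) - d(A,C) = 1 + 5 - 10 = 6 - 10 = -4. This is < 0, so the triangle inequality FAILS for these points (squared-Euclidean is not a metric).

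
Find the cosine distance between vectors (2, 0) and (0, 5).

With u = (2, 0), v = (0, 5):
u·v = 2·0 + 0·5 = 0 + 0 = 0.
|u| = √(2² + 0²) = √4, |v| = √(0² + 5²) = √25, so |u||v| = √(4·25) = √100 = 10.
cos θ = (u·v)/(|u||v|) = 0/10 = 0
Cosine distance = 1 - cos θ = 1 - 0 = 1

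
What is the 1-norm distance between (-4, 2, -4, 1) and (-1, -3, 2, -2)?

Σ|x_i - y_i| = |-4 - (-1)| + |2 - (-3)| + |-4 - 2| + |1 - (-2)| = 3 + 5 + 6 + 3 = 17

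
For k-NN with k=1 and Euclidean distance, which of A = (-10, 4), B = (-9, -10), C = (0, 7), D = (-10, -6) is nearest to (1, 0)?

Distances: d(A) ≈ 11.7047, d(B) ≈ 14.1421, d(C) ≈ 7.0711, d(D) ≈ 12.53. Nearest: C = (0, 7) with distance 7.0711.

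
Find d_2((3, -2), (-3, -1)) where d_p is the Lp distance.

(Σ|x_i - y_i|^2)^(1/2) = (|3 - (-3)|^2 + |-2 - (-1)|^2)^(1/2)
= (6^2 + 1^2)^(1/2) = (36 + 1)^(1/2) = (37)^(1/2) ≈ 6.0828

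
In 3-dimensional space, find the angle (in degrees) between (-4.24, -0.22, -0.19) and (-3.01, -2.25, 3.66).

With u = (-4.24, -0.22, -0.19), v = (-3.01, -2.25, 3.66):
u·v = (-4.24)·(-3.01) + (-0.22)·(-2.25) + (-0.19)·3.66 = 12.7624 + 0.495 + (-0.6954) = 12.562.
|u| = √((-4.24)² + (-0.22)² + (-0.19)²) = √(17.9776 + 0.0484 + 0.0361) = √18.0621, |v| = √((-3.01)² + (-2.25)² + 3.66²) = √(9.0601 + 5.0625 + 13.3956) = √27.5182.
cos θ = (u·v)/(|u||v|) = 12.562/(√18.0621·√27.5182) ≈ 0.563462
θ = arccos(0.563462) ≈ 55.7°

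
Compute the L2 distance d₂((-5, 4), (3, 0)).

√(Σ(x_i - y_i)²) = √((-5 - 3)² + (4 - 0)²)
= √((-8)² + 4²) = √(64 + 16) = √80 ≈ 8.9443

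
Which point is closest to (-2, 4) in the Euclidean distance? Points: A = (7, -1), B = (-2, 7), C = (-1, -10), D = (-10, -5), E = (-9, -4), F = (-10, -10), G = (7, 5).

Distances: d(A) ≈ 10.2956, d(B) = 3, d(C) ≈ 14.0357, d(D) ≈ 12.0416, d(E) ≈ 10.6301, d(F) ≈ 16.1245, d(G) ≈ 9.0554. Nearest: B = (-2, 7) with distance 3.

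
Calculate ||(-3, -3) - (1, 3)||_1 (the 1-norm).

Σ|x_i - y_i| = |-3 - 1| + |-3 - 3| = 4 + 6 = 10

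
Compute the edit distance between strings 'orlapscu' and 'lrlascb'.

Let D[i][j] be the edit distance between the first i characters of 'orlapscu' and the first j characters of 'lrlascb', with D[i][0] = i, D[0][j] = j, and D[i][j] = D[i-1][j-1] if the characters match, else 1 + min(D[i-1][j], D[i][j-1], D[i-1][j-1]). Filling the table (rows: prefixes of 'orlapscu', columns: prefixes of 'lrlascb'):
     ε  l  r  l  a  s  c  b
  ε  0  1  2  3  4  5  6  7
  o  1  1  2  3  4  5  6  7
  r  2  2  1  2  3  4  5  6
  l  3  2  2  1  2  3  4  5
  a  4  3  3  2  1  2  3  4
  p  5  4  4  3  2  2  3  4
  s  6  5  5  4  3  2  3  4
  c  7  6  6  5  4  3  2  3
  u  8  7  7  6  5  4  3  3
The bottom-right entry gives D[8][7] = 3, so no sequence of fewer than 3 edits works. Backtracking through the table gives one optimal edit sequence (3 edits):
  orlapscu → lrlapscu (sub o→l @1)
  lrlapscu → lrlascu (del p @5)
  lrlascu → lrlascb (sub u→b @7)
Edit distance = 3.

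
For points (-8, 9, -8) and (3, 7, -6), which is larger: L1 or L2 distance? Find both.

L1 = |-8 - 3| + |9 - 7| + |-8 - (-6)| = 11 + 2 + 2 = 15
L2 = √(11² + 2² + 2²) = √129 ≈ 11.3578
L1 ≥ L2 always (equality iff movement is along one axis); L1 > L2 here.
Ratio L1/L2 = 15/√129 ≈ 1.3207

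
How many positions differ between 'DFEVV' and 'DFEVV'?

Differing positions: none. Hamming distance = 0.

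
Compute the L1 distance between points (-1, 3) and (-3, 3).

Σ|x_i - y_i| = |-1 - (-3)| + |3 - 3| = 2 + 0 = 2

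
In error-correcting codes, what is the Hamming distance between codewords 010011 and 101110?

Differing positions: 1, 2, 3, 4, 6. Hamming distance = 5.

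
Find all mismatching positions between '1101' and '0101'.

Differing positions: 1. Hamming distance = 1.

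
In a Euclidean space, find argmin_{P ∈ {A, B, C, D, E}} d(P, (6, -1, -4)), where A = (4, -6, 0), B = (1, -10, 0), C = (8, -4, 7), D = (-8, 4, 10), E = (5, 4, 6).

Distances: d(A) ≈ 6.7082, d(B) ≈ 11.0454, d(C) ≈ 11.5758, d(D) ≈ 20.4206, d(E) ≈ 11.225. Nearest: A = (4, -6, 0) with distance 6.7082.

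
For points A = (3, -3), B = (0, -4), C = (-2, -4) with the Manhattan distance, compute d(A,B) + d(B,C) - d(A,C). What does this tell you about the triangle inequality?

d(A,B) = 3 + 1 = 4, d(B,C) = 2 + 0 = 2, d(A,C) = 5 + 1 = 6.
d(A,B) + d(B,C) - d(A,C) = 4 + 2 - 6 = 6 - 6 = 0. This is ≥ 0, so the triangle inequality holds for these points.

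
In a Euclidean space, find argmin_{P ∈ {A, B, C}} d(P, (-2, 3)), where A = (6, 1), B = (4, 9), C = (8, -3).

Distances: d(A) ≈ 8.2462, d(B) ≈ 8.4853, d(C) ≈ 11.6619. Nearest: A = (6, 1) with distance 8.2462.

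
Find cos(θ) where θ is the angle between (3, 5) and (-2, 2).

With u = (3, 5), v = (-2, 2):
u·v = 3·(-2) + 5·2 = (-6) + 10 = 4.
|u| = √(3² + 5²) = √34, |v| = √((-2)² + 2²) = √8, so |u||v| = √(34·8) = √272.
cos θ = (u·v)/(|u||v|) = 4/√272 ≈ 0.2425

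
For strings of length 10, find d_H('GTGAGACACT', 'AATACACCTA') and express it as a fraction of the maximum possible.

Differing positions: 1, 2, 3, 5, 8, 9, 10. Hamming distance = 7. The maximum possible Hamming distance for length-10 strings is 10, so d_H/10 = 7/10 = 0.7.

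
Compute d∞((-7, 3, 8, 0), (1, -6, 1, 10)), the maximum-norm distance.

max(|x_i - y_i|) = max(|-7 - 1|, |3 - (-6)|, |8 - 1|, |0 - 10|) = max(8, 9, 7, 10) = 10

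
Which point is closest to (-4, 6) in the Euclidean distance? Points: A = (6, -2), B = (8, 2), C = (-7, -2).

Distances: d(A) ≈ 12.8062, d(B) ≈ 12.6491, d(C) ≈ 8.544. Nearest: C = (-7, -2) with distance 8.544.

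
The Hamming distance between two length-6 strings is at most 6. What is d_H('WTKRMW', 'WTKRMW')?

Differing positions: none. Hamming distance = 0. The maximum possible Hamming distance for length-6 strings is 6, so d_H/6 = 0/6 = 0.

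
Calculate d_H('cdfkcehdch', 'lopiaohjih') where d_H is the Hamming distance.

Differing positions: 1, 2, 3, 4, 5, 6, 8, 9. Hamming distance = 8.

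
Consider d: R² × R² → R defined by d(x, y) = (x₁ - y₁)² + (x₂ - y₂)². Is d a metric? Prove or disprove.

No. The squared Euclidean distance fails the triangle inequality. Counterexample: x = (0, 0), y = (3, 2), z = (6, 4). d(x,z) = 6² + 4² = 52, but d(x,y) + d(y,z) = (3² + 2²) + (3² + 2²) = 13 + 13 = 26. Since 52 > 26, the triangle inequality is violated. (Note: √d, the ordinary Euclidean distance, IS a metric.)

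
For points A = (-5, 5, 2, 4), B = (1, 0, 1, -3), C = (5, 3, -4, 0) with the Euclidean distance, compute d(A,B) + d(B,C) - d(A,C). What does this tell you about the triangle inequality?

d(A,B) = √(6² + 5² + 1² + 7²) = √111 ≈ 10.5357, d(B,C) = √(4² + 3² + 5² + 3²) = √59 ≈ 7.6811, d(A,C) = √(10² + 2² + 6² + 4²) = √156 ≈ 12.49.
d(A,B) + d(B,C) - d(A,C) = 10.5357 + 7.6811 - 12.49 = 18.2168 - 12.49 = 5.7268 (to 4 decimal places). This is ≥ 0, so the triangle inequality holds for these points.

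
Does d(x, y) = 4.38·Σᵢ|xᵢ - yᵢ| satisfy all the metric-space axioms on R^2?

Yes. The L1 (Manhattan) norm induces a metric on R^2, and multiplying a metric by a positive constant 4.38 > 0 preserves all four axioms: non-negativity (4.38·||x-y|| ≥ 0), identity (4.38·||x-y|| = 0 ⟺ ||x-y|| = 0 ⟺ x = y), symmetry (||x-y|| = ||y-x||), and the triangle inequality (4.38·||x-z|| ≤ 4.38·||x-y|| + 4.38·||y-z||). So d is a metric.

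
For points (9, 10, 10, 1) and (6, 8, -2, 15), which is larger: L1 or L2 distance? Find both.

L1 = |9 - 6| + |10 - 8| + |10 - (-2)| + |1 - 15| = 3 + 2 + 12 + 14 = 31
L2 = √(3² + 2² + 12² + 14²) = √353 ≈ 18.7883
L1 ≥ L2 always (equality iff movement is along one axis); L1 > L2 here.
Ratio L1/L2 = 31/√353 ≈ 1.65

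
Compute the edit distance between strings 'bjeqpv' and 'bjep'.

Let D[i][j] be the edit distance between the first i characters of 'bjeqpv' and the first j characters of 'bjep', with D[i][0] = i, D[0][j] = j, and D[i][j] = D[i-1][j-1] if the characters match, else 1 + min(D[i-1][j], D[i][j-1], D[i-1][j-1]). Filling the table (rows: prefixes of 'bjeqpv', columns: prefixes of 'bjep'):
     ε  b  j  e  p
  ε  0  1  2  3  4
  b  1  0  1  2  3
  j  2  1  0  1  2
  e  3  2  1  0  1
  q  4  3  2  1  1
  p  5  4  3  2  1
  v  6  5  4  3  2
The bottom-right entry gives D[6][4] = 2, so no sequence of fewer than 2 edits works. Backtracking through the table gives one optimal edit sequence (2 edits):
  bjeqpv → bjepv (del q @4)
  bjepv → bjep (del v @5)
Edit distance = 2.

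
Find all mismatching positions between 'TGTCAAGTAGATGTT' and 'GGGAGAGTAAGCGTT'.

Differing positions: 1, 3, 4, 5, 10, 11, 12. Hamming distance = 7.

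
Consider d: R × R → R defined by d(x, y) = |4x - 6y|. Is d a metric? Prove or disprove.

No. d fails symmetry: d(3, 2) = |4·3 - 6·2| = |0| = 0, but d(2, 3) = |4·2 - 6·3| = |-10| = 10. Since 0 ≠ 10, d(x,y) ≠ d(y,x) in general.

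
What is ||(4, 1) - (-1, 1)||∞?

max(|x_i - y_i|) = max(|4 - (-1)|, |1 - 1|) = max(5, 0) = 5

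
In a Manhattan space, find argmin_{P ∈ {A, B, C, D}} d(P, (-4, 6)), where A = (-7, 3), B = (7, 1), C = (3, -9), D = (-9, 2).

Distances: d(A) = 6, d(B) = 16, d(C) = 22, d(D) = 9. Nearest: A = (-7, 3) with distance 6.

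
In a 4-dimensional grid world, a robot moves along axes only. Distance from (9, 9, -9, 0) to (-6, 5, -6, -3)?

Σ|x_i - y_i| = |9 - (-6)| + |9 - 5| + |-9 - (-6)| + |0 - (-3)| = 15 + 4 + 3 + 3 = 25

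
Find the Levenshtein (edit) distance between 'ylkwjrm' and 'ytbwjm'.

Let D[i][j] be the edit distance between the first i characters of 'ylkwjrm' and the first j characters of 'ytbwjm', with D[i][0] = i, D[0][j] = j, and D[i][j] = D[i-1][j-1] if the characters match, else 1 + min(D[i-1][j], D[i][j-1], D[i-1][j-1]). Filling the table (rows: prefixes of 'ylkwjrm', columns: prefixes of 'ytbwjm'):
     ε  y  t  b  w  j  m
  ε  0  1  2  3  4  5  6
  y  1  0  1  2  3  4  5
  l  2  1  1  2  3  4  5
  k  3  2  2  2  3  4  5
  w  4  3  3  3  2  3  4
  j  5  4  4  4  3  2  3
  r  6  5  5  5  4  3  3
  m  7  6  6  6  5  4  3
The bottom-right entry gives D[7][6] = 3, so no sequence of fewer than 3 edits works. Backtracking through the table gives one optimal edit sequence (3 edits):
  ylkwjrm → ytkwjrm (sub l→t @2)
  ytkwjrm → ytbwjrm (sub k→b @3)
  ytbwjrm → ytbwjm (del r @6)
Edit distance = 3.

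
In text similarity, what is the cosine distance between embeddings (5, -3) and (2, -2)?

With u = (5, -3), v = (2, -2):
u·v = 5·2 + (-3)·(-2) = 10 + 6 = 16.
|u| = √(5² + (-3)²) = √34, |v| = √(2² + (-2)²) = √8, so |u||v| = √(34·8) = √272.
cos θ = (u·v)/(|u||v|) = 16/√272 ≈ 0.9701
Cosine distance = 1 - cos θ ≈ 1 - 0.9701 = 0.0299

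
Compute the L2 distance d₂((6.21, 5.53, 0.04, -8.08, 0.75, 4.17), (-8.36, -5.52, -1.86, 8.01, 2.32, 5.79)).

√(Σ(x_i - y_i)²) = √((6.21 - (-8.36))² + (5.53 - (-5.52))² + (0.04 - (-1.86))² + (-8.08 - 8.01)² + (0.75 - 2.32)² + (4.17 - 5.79)²)
= √(14.57² + 11.05² + 1.9² + (-16.09)² + (-1.57)² + (-1.62)²) = √(212.2849 + 122.1025 + 3.61 + 258.8881 + 2.4649 + 2.6244) = √601.9748 ≈ 24.5352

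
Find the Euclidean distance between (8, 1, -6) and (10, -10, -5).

√(Σ(x_i - y_i)²) = √((8 - 10)² + (1 - (-10))² + (-6 - (-5))²)
= √((-2)² + 11² + (-1)²) = √(4 + 121 + 1) = √126 ≈ 11.225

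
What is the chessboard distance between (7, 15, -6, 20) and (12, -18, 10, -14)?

max(|x_i - y_i|) = max(|7 - 12|, |15 - (-18)|, |-6 - 10|, |20 - (-14)|) = max(5, 33, 16, 34) = 34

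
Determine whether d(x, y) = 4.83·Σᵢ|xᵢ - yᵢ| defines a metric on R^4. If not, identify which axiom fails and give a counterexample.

Yes. The L1 (Manhattan) norm induces a metric on R^4, and multiplying a metric by a positive constant 4.83 > 0 preserves all four axioms: non-negativity (4.83·||x-y|| ≥ 0), identity (4.83·||x-y|| = 0 ⟺ ||x-y|| = 0 ⟺ x = y), symmetry (||x-y|| = ||y-x||), and the triangle inequality (4.83·||x-z|| ≤ 4.83·||x-y|| + 4.83·||y-z||). So d is a metric.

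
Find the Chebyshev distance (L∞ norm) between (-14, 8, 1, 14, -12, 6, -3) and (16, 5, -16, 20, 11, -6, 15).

max(|x_i - y_i|) = max(|-14 - 16|, |8 - 5|, |1 - (-16)|, |14 - 20|, |-12 - 11|, |6 - (-6)|, |-3 - 15|) = max(30, 3, 17, 6, 23, 12, 18) = 30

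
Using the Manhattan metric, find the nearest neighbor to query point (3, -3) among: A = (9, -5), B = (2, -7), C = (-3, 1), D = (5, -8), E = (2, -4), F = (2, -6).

Distances: d(A) = 8, d(B) = 5, d(C) = 10, d(D) = 7, d(E) = 2, d(F) = 4. Nearest: E = (2, -4) with distance 2.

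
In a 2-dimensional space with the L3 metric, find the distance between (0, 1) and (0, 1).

(Σ|x_i - y_i|^3)^(1/3) = (|0 - 0|^3 + |1 - 1|^3)^(1/3)
= (0^3 + 0^3)^(1/3) = (0 + 0)^(1/3) = (0)^(1/3) = 0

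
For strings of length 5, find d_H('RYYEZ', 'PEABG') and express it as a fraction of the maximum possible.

Differing positions: 1, 2, 3, 4, 5. Hamming distance = 5. The maximum possible Hamming distance for length-5 strings is 5, so d_H/5 = 5/5 = 1.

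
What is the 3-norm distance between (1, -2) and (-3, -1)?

(Σ|x_i - y_i|^3)^(1/3) = (|1 - (-3)|^3 + |-2 - (-1)|^3)^(1/3)
= (4^3 + 1^3)^(1/3) = (64 + 1)^(1/3) = (65)^(1/3) ≈ 4.0207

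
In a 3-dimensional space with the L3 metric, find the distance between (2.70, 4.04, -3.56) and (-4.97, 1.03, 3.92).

(Σ|x_i - y_i|^3)^(1/3) = (|2.7 - (-4.97)|^3 + |4.04 - 1.03|^3 + |-3.56 - 3.92|^3)^(1/3)
= (7.67^3 + 3.01^3 + 7.48^3)^(1/3) ≈ (451.2177 + 27.2709 + 418.509)^(1/3) = (896.9976)^(1/3) ≈ 9.6441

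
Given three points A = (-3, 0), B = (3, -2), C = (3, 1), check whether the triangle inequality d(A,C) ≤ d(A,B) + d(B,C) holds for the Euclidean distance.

d(A,B) = √(6² + 2²) = √40 ≈ 6.3246, d(B,C) = √(0² + 3²) = √9 = 3, d(A,C) = √(6² + 1²) = √37 ≈ 6.0828.
d(A,C) ≈ 6.0828 ≤ 6.3246 + 3 = 9.3246. Triangle inequality is satisfied.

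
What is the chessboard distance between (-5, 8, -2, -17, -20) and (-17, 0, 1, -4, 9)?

max(|x_i - y_i|) = max(|-5 - (-17)|, |8 - 0|, |-2 - 1|, |-17 - (-4)|, |-20 - 9|) = max(12, 8, 3, 13, 29) = 29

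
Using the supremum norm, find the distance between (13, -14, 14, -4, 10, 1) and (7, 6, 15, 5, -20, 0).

max(|x_i - y_i|) = max(|13 - 7|, |-14 - 6|, |14 - 15|, |-4 - 5|, |10 - (-20)|, |1 - 0|) = max(6, 20, 1, 9, 30, 1) = 30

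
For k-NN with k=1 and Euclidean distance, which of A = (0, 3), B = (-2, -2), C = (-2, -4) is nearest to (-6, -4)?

Distances: d(A) ≈ 9.2195, d(B) ≈ 4.4721, d(C) = 4. Nearest: C = (-2, -4) with distance 4.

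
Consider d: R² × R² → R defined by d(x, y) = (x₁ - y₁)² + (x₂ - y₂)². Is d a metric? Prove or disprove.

No. The squared Euclidean distance fails the triangle inequality. Counterexample: x = (0, 0), y = (1, 5), z = (2, 10). d(x,z) = 2² + 10² = 104, but d(x,y) + d(y,z) = (1² + 5²) + (1² + 5²) = 26 + 26 = 52. Since 104 > 52, the triangle inequality is violated. (Note: √d, the ordinary Euclidean distance, IS a metric.)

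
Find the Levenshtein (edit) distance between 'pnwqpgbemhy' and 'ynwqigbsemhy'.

Let D[i][j] be the edit distance between the first i characters of 'pnwqpgbemhy' and the first j characters of 'ynwqigbsemhy', with D[i][0] = i, D[0][j] = j, and D[i][j] = D[i-1][j-1] if the characters match, else 1 + min(D[i-1][j], D[i][j-1], D[i-1][j-1]). Filling the table (rows: prefixes of 'pnwqpgbemhy', columns: prefixes of 'ynwqigbsemhy'):
     ε  y  n  w  q  i  g  b  s  e  m  h  y
  ε  0  1  2  3  4  5  6  7  8  9 10 11 12
  p  1  1  2  3  4  5  6  7  8  9 10 11 12
  n  2  2  1  2  3  4  5  6  7  8  9 10 11
  w  3  3  2  1  2  3  4  5  6  7  8  9 10
  q  4  4  3  2  1  2  3  4  5  6  7  8  9
  p  5  5  4  3  2  2  3  4  5  6  7  8  9
  g  6  6  5  4  3  3  2  3  4  5  6  7  8
  b  7  7  6  5  4  4  3  2  3  4  5  6  7
  e  8  8  7  6  5  5  4  3  3  3  4  5  6
  m  9  9  8  7  6  6  5  4  4  4  3  4  5
  h 10 10  9  8  7  7  6  5  5  5  4  3  4
  y 11 10 10  9  8  8  7  6  6  6  5  4  3
The bottom-right entry gives D[11][12] = 3, so no sequence of fewer than 3 edits works. Backtracking through the table gives one optimal edit sequence (3 edits):
  pnwqpgbemhy → ynwqpgbemhy (sub p→y @1)
  ynwqpgbemhy → ynwqigbemhy (sub p→i @5)
  ynwqigbemhy → ynwqigbsemhy (ins s @8)
Edit distance = 3.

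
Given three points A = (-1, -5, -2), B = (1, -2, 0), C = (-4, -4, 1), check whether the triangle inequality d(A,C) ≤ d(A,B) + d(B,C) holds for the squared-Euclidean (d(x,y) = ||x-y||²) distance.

d(A,B) = 2² + 3² + 2² = 17, d(B,C) = 5² + 2² + 1² = 30, d(A,C) = 3² + 1² + 3² = 19.
d(A,C) = 19 ≤ 17 + 30 = 47. Triangle inequality is satisfied.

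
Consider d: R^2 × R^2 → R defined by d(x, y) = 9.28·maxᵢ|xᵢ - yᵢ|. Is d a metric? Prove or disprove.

Yes. The L∞ (Chebyshev) norm induces a metric on R^2, and multiplying a metric by a positive constant 9.28 > 0 preserves all four axioms: non-negativity (9.28·||x-y|| ≥ 0), identity (9.28·||x-y|| = 0 ⟺ ||x-y|| = 0 ⟺ x = y), symmetry (||x-y|| = ||y-x||), and the triangle inequality (9.28·||x-z|| ≤ 9.28·||x-y|| + 9.28·||y-z||). So d is a metric.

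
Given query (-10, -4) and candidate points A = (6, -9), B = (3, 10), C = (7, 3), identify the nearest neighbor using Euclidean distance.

Distances: d(A) ≈ 16.7631, d(B) ≈ 19.105, d(C) ≈ 18.3848. Nearest: A = (6, -9) with distance 16.7631.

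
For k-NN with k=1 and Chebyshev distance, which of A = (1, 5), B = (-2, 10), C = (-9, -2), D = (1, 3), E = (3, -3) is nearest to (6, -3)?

Distances: d(A) = 8, d(B) = 13, d(C) = 15, d(D) = 6, d(E) = 3. Nearest: E = (3, -3) with distance 3.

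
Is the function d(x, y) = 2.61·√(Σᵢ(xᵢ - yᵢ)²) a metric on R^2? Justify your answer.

Yes. The L2 (Euclidean) norm induces a metric on R^2, and multiplying a metric by a positive constant 2.61 > 0 preserves all four axioms: non-negativity (2.61·||x-y|| ≥ 0), identity (2.61·||x-y|| = 0 ⟺ ||x-y|| = 0 ⟺ x = y), symmetry (||x-y|| = ||y-x||), and the triangle inequality (2.61·||x-z|| ≤ 2.61·||x-y|| + 2.61·||y-z||). So d is a metric.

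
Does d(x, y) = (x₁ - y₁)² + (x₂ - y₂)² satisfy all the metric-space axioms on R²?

No. The squared Euclidean distance fails the triangle inequality. Counterexample: x = (0, 0), y = (2, 1), z = (4, 2). d(x,z) = 4² + 2² = 20, but d(x,y) + d(y,z) = (2² + 1²) + (2² + 1²) = 5 + 5 = 10. Since 20 > 10, the triangle inequality is violated. (Note: √d, the ordinary Euclidean distance, IS a metric.)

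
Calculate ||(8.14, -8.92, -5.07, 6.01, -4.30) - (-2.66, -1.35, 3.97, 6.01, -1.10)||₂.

√(Σ(x_i - y_i)²) = √((8.14 - (-2.66))² + (-8.92 - (-1.35))² + (-5.07 - 3.97)² + (6.01 - 6.01)² + (-4.3 - (-1.1))²)
= √(10.8² + (-7.57)² + (-9.04)² + 0² + (-3.2)²) = √(116.64 + 57.3049 + 81.7216 + 0 + 10.24) = √265.9065 ≈ 16.3066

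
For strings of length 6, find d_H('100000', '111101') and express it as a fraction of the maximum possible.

Differing positions: 2, 3, 4, 6. Hamming distance = 4. The maximum possible Hamming distance for length-6 strings is 6, so d_H/6 = 4/6 ≈ 0.6667.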